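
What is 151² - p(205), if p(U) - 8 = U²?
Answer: -19232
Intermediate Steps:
p(U) = 8 + U²
151² - p(205) = 151² - (8 + 205²) = 22801 - (8 + 42025) = 22801 - 1*42033 = 22801 - 42033 = -19232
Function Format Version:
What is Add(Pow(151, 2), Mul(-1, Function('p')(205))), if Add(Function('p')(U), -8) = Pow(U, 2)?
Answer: -19232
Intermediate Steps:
Function('p')(U) = Add(8, Pow(U, 2))
Add(Pow(151, 2), Mul(-1, Function('p')(205))) = Add(Pow(151, 2), Mul(-1, Add(8, Pow(205, 2)))) = Add(22801, Mul(-1, Add(8, 42025))) = Add(22801, Mul(-1, 42033)) = Add(22801, -42033) = -19232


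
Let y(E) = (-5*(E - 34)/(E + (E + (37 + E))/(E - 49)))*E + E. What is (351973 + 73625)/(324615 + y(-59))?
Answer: 49582167/37865644 ≈ 1.3094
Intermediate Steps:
y(E) = E - 5*E*(-34 + E)/(E + (37 + 2*E)/(-49 + E)) (y(E) = (-5*(-34 + E)/(E + (37 + 2*E)/(-49 + E)))*E + E = -5*E*(-34 + E)/(E + (37 + 2*E)/(-49 + E)) + E = E - 5*E*(-34 + E)/(E + (37 + 2*E)/(-49 + E)))
(351973 + 73625)/(324615 + y(-59)) = (351973 + 73625)/(324615 - 59*(-8293 - 4*(-59)**2 + 368*(-59))/(37 + (-59)**2 - 47*(-59))) = 425598/(324615 - 59*(-8293 - 4*3481 - 21712)/(37 + 3481 + 2773)) = 425598/(324615 - 59*(-8293 - 13924 - 21712)/6291) = 425598/(324615 - 59*1/6291*(-43929)) = 425598/(324615 + 95993/233) = 425598/(75731288/233) = 425598*(233/75731288) = 49582167/37865644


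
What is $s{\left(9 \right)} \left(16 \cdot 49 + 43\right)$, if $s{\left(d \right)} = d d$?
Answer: $66987$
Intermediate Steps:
$s{\left(d \right)} = d^{2}$
$s{\left(9 \right)} \left(16 \cdot 49 + 43\right) = 9^{2} \left(16 \cdot 49 + 43\right) = 81 \left(784 + 43\right) = 81 \cdot 827 = 66987$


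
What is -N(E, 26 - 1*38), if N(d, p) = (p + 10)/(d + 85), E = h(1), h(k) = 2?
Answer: 2/87 ≈ 0.022988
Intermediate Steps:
E = 2
N(d, p) = (10 + p)/(85 + d)
-N(E, 26 - 1*38) = -(10 + (26 - 1*38))/(85 + 2) = -(10 + (26 - 38))/87 = -(10 - 12)/87 = -(-2)/87 = -1*(-2/87) = 2/87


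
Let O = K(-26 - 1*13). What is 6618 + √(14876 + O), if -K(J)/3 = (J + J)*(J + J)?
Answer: 6618 + 4*I*√211 ≈ 6618.0 + 58.103*I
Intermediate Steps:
K(J) = -12*J² (K(J) = -3*(J + J)*(J + J) = -3*2*J*2*J = -12*J²)
O = -18252 (O = -12*(-26 - 1*13)² = -12*(-26 - 13)² = -12*(-39)² = -12*1521 = -18252)
6618 + √(14876 + O) = 6618 + √(14876 - 18252) = 6618 + √(-3376) = 6618 + 4*I*√211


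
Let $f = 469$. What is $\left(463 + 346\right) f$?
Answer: $379421$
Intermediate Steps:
$\left(463 + 346\right) f = \left(463 + 346\right) 469 = 809 \cdot 469 = 379421$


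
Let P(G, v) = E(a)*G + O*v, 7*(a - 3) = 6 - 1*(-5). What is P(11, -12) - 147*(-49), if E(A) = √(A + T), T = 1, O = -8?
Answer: 7299 + 11*√273/7 ≈ 7325.0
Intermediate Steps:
a = 32/7 (a = 3 + (6 - 1*(-5))/7 = 3 + (6 + 5)/7 = 3 + (⅐)*11 = 3 + 11/7 = 32/7 ≈ 4.5714)
E(A) = √(1 + A) (E(A) = √(A + 1) = √(1 + A))
P(G, v) = -8*v + G*√273/7 (P(G, v) = √(1 + 32/7)*G - 8*v = √(39/7)*G - 8*v = (√273/7)*G - 8*v = G*√273/7 - 8*v = -8*v + G*√273/7)
P(11, -12) - 147*(-49) = (-8*(-12) + (⅐)*11*√273) - 147*(-49) = (96 + 11*√273/7) + 7203 = 7299 + 11*√273/7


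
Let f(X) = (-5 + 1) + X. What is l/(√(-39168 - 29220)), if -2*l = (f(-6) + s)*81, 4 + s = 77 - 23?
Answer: 270*I*√17097/5699 ≈ 6.1948*I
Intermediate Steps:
f(X) = -4 + X
s = 50 (s = -4 + (77 - 23) = -4 + 54 = 50)
l = -1620 (l = -((-4 - 6) + 50)*81/2 = -(-10 + 50)*81/2 = -20*81 = -½*3240 = -1620)
l/(√(-39168 - 29220)) = -1620/√(-39168 - 29220) = -1620*(-I*√17097/34194) = -(-270)*I*√17097/5699 = 270*I*√17097/5699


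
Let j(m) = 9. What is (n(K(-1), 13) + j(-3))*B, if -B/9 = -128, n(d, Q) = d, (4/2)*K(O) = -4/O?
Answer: 12672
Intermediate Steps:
K(O) = -2/O (K(O) = (-4/O)/2 = -2/O)
B = 1152 (B = -9*(-128) = 1152)
(n(K(-1), 13) + j(-3))*B = (-2/(-1) + 9)*1152 = (-2*(-1) + 9)*1152 = (2 + 9)*1152 = 11*1152 = 12672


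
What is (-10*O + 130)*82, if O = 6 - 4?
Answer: 9020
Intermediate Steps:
O = 2
(-10*O + 130)*82 = (-10*2 + 130)*82 = (-20 + 130)*82 = 110*82 = 9020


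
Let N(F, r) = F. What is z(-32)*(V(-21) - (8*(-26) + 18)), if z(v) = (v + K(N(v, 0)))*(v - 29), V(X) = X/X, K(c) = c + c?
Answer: 1118496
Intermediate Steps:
K(c) = 2*c
V(X) = 1
z(v) = 3*v*(-29 + v) (z(v) = (v + 2*v)*(v - 29) = (3*v)*(-29 + v) = 3*v*(-29 + v))
z(-32)*(V(-21) - (8*(-26) + 18)) = (3*(-32)*(-29 - 32))*(1 - (8*(-26) + 18)) = (3*(-32)*(-61))*(1 - (-208 + 18)) = 5856*(1 - 1*(-190)) = 5856*(1 + 190) = 5856*191 = 1118496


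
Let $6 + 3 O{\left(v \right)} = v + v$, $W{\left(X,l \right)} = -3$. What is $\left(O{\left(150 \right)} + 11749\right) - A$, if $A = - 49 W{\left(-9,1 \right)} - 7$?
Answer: $11707$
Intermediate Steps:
$O{\left(v \right)} = -2 + \frac{2 v}{3}$ ($O{\left(v \right)} = -2 + \frac{v + v}{3} = -2 + \frac{2 v}{3}$)
$A = 140$ ($A = \left(-49\right) \left(-3\right) - 7 = 147 - 7 = 140$)
$\left(O{\left(150 \right)} + 11749\right) - A = \left(\left(-2 + \frac{2}{3} \cdot 150\right) + 11749\right) - 140 = \left(\left(-2 + 100\right) + 11749\right) - 140 = \left(98 + 11749\right) - 140 = 11847 - 140 = 11707$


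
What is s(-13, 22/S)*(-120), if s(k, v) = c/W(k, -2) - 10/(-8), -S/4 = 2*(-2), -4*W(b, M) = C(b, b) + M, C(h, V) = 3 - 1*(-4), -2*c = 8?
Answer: -534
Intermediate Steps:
c = -4 (c = -1/2*8 = -4)
C(h, V) = 7 (C(h, V) = 3 + 4 = 7)
W(b, M) = -7/4 - M/4 (W(b, M) = -(7 + M)/4 = -7/4 - M/4)
S = 16 (S = -8*(-2) = -4*(-4) = 16)
s(k, v) = 89/20 (s(k, v) = -4/(-7/4 - 1/4*(-2)) - 10/(-8) = -4/(-7/4 + 1/2) - 10*(-1/8) = -4/(-5/4) + 5/4 = -4*(-4/5) + 5/4 = 16/5 + 5/4 = 89/20)
s(-13, 22/S)*(-120) = (89/20)*(-120) = -534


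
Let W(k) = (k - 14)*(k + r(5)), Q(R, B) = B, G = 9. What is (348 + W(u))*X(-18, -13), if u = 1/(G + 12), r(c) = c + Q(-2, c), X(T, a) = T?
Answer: -183290/49 ≈ -3740.6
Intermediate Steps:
r(c) = 2*c (r(c) = c + c = 2*c)
u = 1/21 (u = 1/(9 + 12) = 1/21 ≈ 0.047619)
W(k) = (-14 + k)*(10 + k) (W(k) = (k - 14)*(k + 2*5) = (-14 + k)*(k + 10) = (-14 + k)*(10 + k))
(348 + W(u))*X(-18, -13) = (348 + (-140 + (1/21)² - 4*1/21))*(-18) = (348 + (-140 + 1/441 - 4/21))*(-18) = (348 - 61823/441)*(-18) = (91645/441)*(-18) = -183290/49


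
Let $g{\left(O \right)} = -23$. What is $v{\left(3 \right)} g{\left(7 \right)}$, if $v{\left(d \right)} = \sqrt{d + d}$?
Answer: $- 23 \sqrt{6} \approx -56.338$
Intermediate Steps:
$v{\left(d \right)} = \sqrt{2} \sqrt{d}$ ($v{\left(d \right)} = \sqrt{2 d} = \sqrt{2} \sqrt{d}$)
$v{\left(3 \right)} g{\left(7 \right)} = \sqrt{2} \sqrt{3} \left(-23\right) = \sqrt{6} \left(-23\right) = - 23 \sqrt{6}$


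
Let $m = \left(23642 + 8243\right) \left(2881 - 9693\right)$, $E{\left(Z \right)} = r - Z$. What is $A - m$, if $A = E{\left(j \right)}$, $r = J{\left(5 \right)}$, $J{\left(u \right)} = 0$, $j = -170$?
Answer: $217200790$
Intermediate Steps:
$r = 0$
$E{\left(Z \right)} = - Z$ ($E{\left(Z \right)} = 0 - Z = - Z$)
$A = 170$ ($A = \left(-1\right) \left(-170\right) = 170$)
$m = -217200620$ ($m = 31885 \left(-6812\right) = -217200620$)
$A - m = 170 - -217200620 = 170 + 217200620 = 217200790$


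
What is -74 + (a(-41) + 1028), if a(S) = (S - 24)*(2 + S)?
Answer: 3489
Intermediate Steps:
a(S) = (-24 + S)*(2 + S)
-74 + (a(-41) + 1028) = -74 + ((-48 + (-41)² - 22*(-41)) + 1028) = -74 + ((-48 + 1681 + 902) + 1028) = -74 + (2535 + 1028) = -74 + 3563 = 3489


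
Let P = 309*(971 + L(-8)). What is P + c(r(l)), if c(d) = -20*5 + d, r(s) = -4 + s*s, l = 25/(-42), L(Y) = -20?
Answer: 518184445/1764 ≈ 2.9376e+5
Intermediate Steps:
l = -25/42 (l = 25*(-1/42) = -25/42 ≈ -0.59524)
P = 293859 (P = 309*(971 - 20) = 309*951 = 293859)
r(s) = -4 + s**2
c(d) = -100 + d
P + c(r(l)) = 293859 + (-100 + (-4 + (-25/42)**2)) = 293859 + (-100 + (-4 + 625/1764)) = 293859 + (-100 - 6431/1764) = 293859 - 182831/1764 = 518184445/1764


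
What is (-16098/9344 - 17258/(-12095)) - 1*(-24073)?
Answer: 1360296509041/56507840 ≈ 24073.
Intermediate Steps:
(-16098/9344 - 17258/(-12095)) - 1*(-24073) = (-16098*1/9344 - 17258*(-1/12095)) + 24073 = (-8049/4672 + 17258/12095) + 24073 = -16723279/56507840 + 24073 = 1360296509041/56507840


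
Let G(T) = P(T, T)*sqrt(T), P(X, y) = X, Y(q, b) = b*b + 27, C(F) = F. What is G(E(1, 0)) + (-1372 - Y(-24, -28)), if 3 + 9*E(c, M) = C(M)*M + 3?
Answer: -2183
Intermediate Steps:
Y(q, b) = 27 + b**2 (Y(q, b) = b**2 + 27 = 27 + b**2)
E(c, M) = M**2/9 (E(c, M) = -1/3 + (M*M + 3)/9 = -1/3 + (M**2 + 3)/9 = -1/3 + (3 + M**2)/9 = -1/3 + (1/3 + M**2/9) = M**2/9)
G(T) = T**(3/2) (G(T) = T*sqrt(T) = T**(3/2))
G(E(1, 0)) + (-1372 - Y(-24, -28)) = ((1/9)*0**2)**(3/2) + (-1372 - (27 + (-28)**2)) = ((1/9)*0)**(3/2) + (-1372 - (27 + 784)) = 0**(3/2) + (-1372 - 1*811) = 0 + (-1372 - 811) = 0 - 2183 = -2183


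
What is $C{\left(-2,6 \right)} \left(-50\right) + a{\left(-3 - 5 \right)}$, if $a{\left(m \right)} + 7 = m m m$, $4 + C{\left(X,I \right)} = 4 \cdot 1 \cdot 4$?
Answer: $-1119$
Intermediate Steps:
$C{\left(X,I \right)} = 12$ ($C{\left(X,I \right)} = -4 + 4 \cdot 1 \cdot 4 = -4 + 4 \cdot 4 = -4 + 16 = 12$)
$a{\left(m \right)} = -7 + m^{3}$ ($a{\left(m \right)} = -7 + m m m = -7 + m^{2} m = -7 + m^{3}$)
$C{\left(-2,6 \right)} \left(-50\right) + a{\left(-3 - 5 \right)} = 12 \left(-50\right) + \left(-7 + \left(-3 - 5\right)^{3}\right) = -600 + \left(-7 + \left(-8\right)^{3}\right) = -600 - 519 = -1119$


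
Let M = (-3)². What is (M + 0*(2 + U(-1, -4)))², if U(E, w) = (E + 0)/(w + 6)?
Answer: 81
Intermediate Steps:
M = 9
U(E, w) = E/(6 + w)
(M + 0*(2 + U(-1, -4)))² = (9 + 0*(2 - 1/(6 - 4)))² = (9 + 0*(2 - 1/2))² = (9 + 0*(2 - 1*½))² = (9 + 0*(2 - ½))² = (9 + 0*(3/2))² = (9 + 0)² = 9² = 81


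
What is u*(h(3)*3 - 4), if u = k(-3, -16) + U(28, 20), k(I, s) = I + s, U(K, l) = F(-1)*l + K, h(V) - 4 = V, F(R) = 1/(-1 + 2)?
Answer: 493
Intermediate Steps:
F(R) = 1 (F(R) = 1/1 = 1)
h(V) = 4 + V
U(K, l) = K + l (U(K, l) = 1*l + K = l + K = K + l)
u = 29 (u = (-3 - 16) + (28 + 20) = -19 + 48 = 29)
u*(h(3)*3 - 4) = 29*((4 + 3)*3 - 4) = 29*(7*3 - 4) = 29*(21 - 4) = 29*17 = 493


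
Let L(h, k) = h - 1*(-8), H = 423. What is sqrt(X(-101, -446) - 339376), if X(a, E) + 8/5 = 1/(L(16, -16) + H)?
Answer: I*sqrt(1695267460785)/2235 ≈ 582.56*I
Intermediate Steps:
L(h, k) = 8 + h (L(h, k) = h + 8 = 8 + h)
X(a, E) = -3571/2235 (X(a, E) = -8/5 + 1/((8 + 16) + 423) = -8/5 + 1/(24 + 423) = -8/5 + 1/447 = -3571/2235)
sqrt(X(-101, -446) - 339376) = sqrt(-3571/2235 - 339376) = sqrt(-758508931/2235) = I*sqrt(1695267460785)/2235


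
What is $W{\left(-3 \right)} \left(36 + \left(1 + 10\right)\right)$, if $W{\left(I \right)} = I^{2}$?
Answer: $423$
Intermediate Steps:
$W{\left(-3 \right)} \left(36 + \left(1 + 10\right)\right) = \left(-3\right)^{2} \left(36 + \left(1 + 10\right)\right) = 9 \left(36 + 11\right) = 9 \cdot 47 = 423$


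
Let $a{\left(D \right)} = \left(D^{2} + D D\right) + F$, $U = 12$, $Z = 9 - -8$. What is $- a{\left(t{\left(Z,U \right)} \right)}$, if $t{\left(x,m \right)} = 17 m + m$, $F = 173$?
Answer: $-93485$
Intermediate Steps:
$Z = 17$ ($Z = 9 + 8 = 17$)
$t{\left(x,m \right)} = 18 m$
$a{\left(D \right)} = 173 + 2 D^{2}$ ($a{\left(D \right)} = \left(D^{2} + D D\right) + 173 = \left(D^{2} + D^{2}\right) + 173 = 2 D^{2} + 173 = 173 + 2 D^{2}$)
$- a{\left(t{\left(Z,U \right)} \right)} = - (173 + 2 \left(18 \cdot 12\right)^{2}) = - (173 + 2 \cdot 216^{2}) = - (173 + 2 \cdot 46656) = - (173 + 93312) = \left(-1\right) 93485 = -93485$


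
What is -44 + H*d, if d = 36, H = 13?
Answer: 424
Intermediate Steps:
-44 + H*d = -44 + 13*36 = -44 + 468 = 424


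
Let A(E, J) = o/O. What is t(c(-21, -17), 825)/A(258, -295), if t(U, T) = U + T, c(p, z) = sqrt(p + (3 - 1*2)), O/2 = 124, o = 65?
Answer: 40920/13 + 496*I*sqrt(5)/65 ≈ 3147.7 + 17.063*I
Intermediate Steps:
O = 248 (O = 2*124 = 248)
c(p, z) = sqrt(1 + p) (c(p, z) = sqrt(p + (3 - 2)) = sqrt(p + 1) = sqrt(1 + p))
t(U, T) = T + U
A(E, J) = 65/248
t(c(-21, -17), 825)/A(258, -295) = (825 + sqrt(1 - 21))/(65/248) = (825 + sqrt(-20))*(248/65) = (825 + 2*I*sqrt(5))*(248/65) = 40920/13 + 496*I*sqrt(5)/65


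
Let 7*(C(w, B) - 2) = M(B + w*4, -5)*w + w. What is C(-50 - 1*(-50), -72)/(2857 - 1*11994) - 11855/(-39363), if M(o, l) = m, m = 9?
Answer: 108240409/359659731 ≈ 0.30095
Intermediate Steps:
M(o, l) = 9
C(w, B) = 2 + 10*w/7 (C(w, B) = 2 + (9*w + w)/7 = 2 + (10*w)/7 = 2 + 10*w/7)
C(-50 - 1*(-50), -72)/(2857 - 1*11994) - 11855/(-39363) = (2 + 10*(-50 - 1*(-50))/7)/(2857 - 1*11994) - 11855/(-39363) = (2 + 10*(-50 + 50)/7)/(2857 - 11994) - 11855*(-1/39363) = (2 + (10/7)*0)/(-9137) + 11855/39363 = (2 + 0)*(-1/9137) + 11855/39363 = 2*(-1/9137) + 11855/39363 = -2/9137 + 11855/39363 = 108240409/359659731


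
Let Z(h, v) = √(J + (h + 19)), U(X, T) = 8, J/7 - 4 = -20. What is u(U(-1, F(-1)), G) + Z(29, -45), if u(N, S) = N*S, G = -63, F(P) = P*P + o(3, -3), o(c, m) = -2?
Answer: -504 + 8*I ≈ -504.0 + 8.0*I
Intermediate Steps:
J = -112 (J = 28 + 7*(-20) = 28 - 140 = -112)
F(P) = -2 + P² (F(P) = P*P - 2 = P² - 2 = -2 + P²)
Z(h, v) = √(-93 + h) (Z(h, v) = √(-112 + (h + 19)) = √(-112 + (19 + h)) = √(-93 + h))
u(U(-1, F(-1)), G) + Z(29, -45) = 8*(-63) + √(-93 + 29) = -504 + √(-64) = -504 + 8*I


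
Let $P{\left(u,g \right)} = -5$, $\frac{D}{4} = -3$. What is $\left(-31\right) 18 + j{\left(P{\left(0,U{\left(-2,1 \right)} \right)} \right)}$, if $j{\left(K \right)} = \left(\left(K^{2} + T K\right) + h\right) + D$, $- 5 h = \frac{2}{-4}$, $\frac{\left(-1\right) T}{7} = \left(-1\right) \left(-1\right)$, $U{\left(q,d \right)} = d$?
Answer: $- \frac{5099}{10} \approx -509.9$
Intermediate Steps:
$D = -12$ ($D = 4 \left(-3\right) = -12$)
$T = -7$ ($T = - 7 \left(\left(-1\right) \left(-1\right)\right) = \left(-7\right) 1 = -7$)
$h = \frac{1}{10}$ ($h = - \frac{2 \frac{1}{-4}}{5} = - \frac{2 \left(- \frac{1}{4}\right)}{5} = \left(- \frac{1}{5}\right) \left(- \frac{1}{2}\right) = \frac{1}{10} \approx 0.1$)
$j{\left(K \right)} = - \frac{119}{10} + K^{2} - 7 K$ ($j{\left(K \right)} = \left(\left(K^{2} - 7 K\right) + \frac{1}{10}\right) - 12 = \left(\frac{1}{10} + K^{2} - 7 K\right) - 12 = - \frac{119}{10} + K^{2} - 7 K$)
$\left(-31\right) 18 + j{\left(P{\left(0,U{\left(-2,1 \right)} \right)} \right)} = \left(-31\right) 18 - \left(- \frac{231}{10} - 25\right) = -558 + \left(- \frac{119}{10} + 25 + 35\right) = -558 + \frac{481}{10} = - \frac{5099}{10}$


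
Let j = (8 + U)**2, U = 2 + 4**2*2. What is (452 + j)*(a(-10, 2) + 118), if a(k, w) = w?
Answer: 265920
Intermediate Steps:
U = 34 (U = 2 + 16*2 = 2 + 32 = 34)
j = 1764 (j = (8 + 34)**2 = 42**2 = 1764)
(452 + j)*(a(-10, 2) + 118) = (452 + 1764)*(2 + 118) = 2216*120 = 265920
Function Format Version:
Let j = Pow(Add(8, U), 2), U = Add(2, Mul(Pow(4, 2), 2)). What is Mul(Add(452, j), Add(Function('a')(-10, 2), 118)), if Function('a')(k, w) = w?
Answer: 265920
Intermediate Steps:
U = 34 (U = Add(2, Mul(16, 2)) = Add(2, 32) = 34)
j = 1764 (j = Pow(Add(8, 34), 2) = Pow(42, 2) = 1764)
Mul(Add(452, j), Add(Function('a')(-10, 2), 118)) = Mul(Add(452, 1764), Add(2, 118)) = Mul(2216, 120) = 265920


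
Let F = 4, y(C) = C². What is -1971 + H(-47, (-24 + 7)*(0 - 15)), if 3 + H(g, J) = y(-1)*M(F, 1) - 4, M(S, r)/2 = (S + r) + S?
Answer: -1960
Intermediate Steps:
M(S, r) = 2*r + 4*S (M(S, r) = 2*((S + r) + S) = 2*(r + 2*S) = 2*r + 4*S)
H(g, J) = 11 (H(g, J) = -3 + ((-1)²*(2*1 + 4*4) - 4) = -3 + (1*(2 + 16) - 4) = -3 + (1*18 - 4) = -3 + (18 - 4) = -3 + 14 = 11)
-1971 + H(-47, (-24 + 7)*(0 - 15)) = -1971 + 11 = -1960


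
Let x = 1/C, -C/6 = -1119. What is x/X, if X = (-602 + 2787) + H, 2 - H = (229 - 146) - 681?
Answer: 1/18698490 ≈ 5.3480e-8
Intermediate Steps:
C = 6714 (C = -6*(-1119) = 6714)
H = 600 (H = 2 - ((229 - 146) - 681) = 2 - (83 - 681) = 2 - 1*(-598) = 2 + 598 = 600)
X = 2785 (X = (-602 + 2787) + 600 = 2185 + 600 = 2785)
x = 1/6714 ≈ 0.00014894
x/X = (1/6714)/2785 = (1/6714)*(1/2785) = 1/18698490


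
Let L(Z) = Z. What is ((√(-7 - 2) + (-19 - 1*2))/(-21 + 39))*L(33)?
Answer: -77/2 + 11*I/2 ≈ -38.5 + 5.5*I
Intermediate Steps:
((√(-7 - 2) + (-19 - 1*2))/(-21 + 39))*L(33) = ((√(-7 - 2) + (-19 - 1*2))/(-21 + 39))*33 = ((√(-9) + (-19 - 2))/18)*33 = ((3*I - 21)*(1/18))*33 = ((-21 + 3*I)*(1/18))*33 = (-7/6 + I/6)*33 = -77/2 + 11*I/2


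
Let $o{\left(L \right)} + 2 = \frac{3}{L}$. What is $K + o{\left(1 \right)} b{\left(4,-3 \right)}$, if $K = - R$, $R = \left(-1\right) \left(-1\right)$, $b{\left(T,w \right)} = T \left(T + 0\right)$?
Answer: $15$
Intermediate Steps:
$b{\left(T,w \right)} = T^{2}$ ($b{\left(T,w \right)} = T T = T^{2}$)
$o{\left(L \right)} = -2 + \frac{3}{L}$
$R = 1$
$K = -1$ ($K = \left(-1\right) 1 = -1$)
$K + o{\left(1 \right)} b{\left(4,-3 \right)} = -1 + \left(-2 + \frac{3}{1}\right) 4^{2} = -1 + \left(-2 + 3 \cdot 1\right) 16 = -1 + \left(-2 + 3\right) 16 = -1 + 1 \cdot 16 = -1 + 16 = 15$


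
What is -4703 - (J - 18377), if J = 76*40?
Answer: 10634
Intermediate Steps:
J = 3040
-4703 - (J - 18377) = -4703 - (3040 - 18377) = -4703 - 1*(-15337) = -4703 + 15337 = 10634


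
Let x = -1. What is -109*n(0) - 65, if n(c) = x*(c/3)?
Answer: -65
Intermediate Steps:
n(c) = -c/3
-109*n(0) - 65 = -(-109)*0/3 - 65 = -109*0 - 65 = 0 - 65 = -65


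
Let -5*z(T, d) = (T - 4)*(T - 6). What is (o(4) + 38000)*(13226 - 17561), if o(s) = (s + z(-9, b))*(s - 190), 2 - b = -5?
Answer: -192950850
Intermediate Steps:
b = 7 (b = 2 - 1*(-5) = 2 + 5 = 7)
z(T, d) = -(-6 + T)*(-4 + T)/5 (z(T, d) = -(T - 4)*(T - 6)/5 = -(-4 + T)*(-6 + T)/5 = -(-6 + T)*(-4 + T)/5)
o(s) = (-190 + s)*(-39 + s) (o(s) = (s + (-24/5 + 2*(-9) - ⅕*(-9)²))*(s - 190) = (s + (-24/5 - 18 - ⅕*81))*(-190 + s) = (s + (-24/5 - 18 - 81/5))*(-190 + s) = (s - 39)*(-190 + s) = (-39 + s)*(-190 + s) = (-190 + s)*(-39 + s))
(o(4) + 38000)*(13226 - 17561) = ((7410 + 4² - 229*4) + 38000)*(13226 - 17561) = ((7410 + 16 - 916) + 38000)*(-4335) = (6510 + 38000)*(-4335) = 44510*(-4335) = -192950850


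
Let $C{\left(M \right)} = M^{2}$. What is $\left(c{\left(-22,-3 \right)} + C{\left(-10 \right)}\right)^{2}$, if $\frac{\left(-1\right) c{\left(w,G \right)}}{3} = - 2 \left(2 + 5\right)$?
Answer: $20164$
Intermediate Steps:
$c{\left(w,G \right)} = 42$ ($c{\left(w,G \right)} = - 3 \left(- 2 \left(2 + 5\right)\right) = - 3 \left(\left(-2\right) 7\right) = \left(-3\right) \left(-14\right) = 42$)
$\left(c{\left(-22,-3 \right)} + C{\left(-10 \right)}\right)^{2} = \left(42 + \left(-10\right)^{2}\right)^{2} = \left(42 + 100\right)^{2} = 142^{2} = 20164$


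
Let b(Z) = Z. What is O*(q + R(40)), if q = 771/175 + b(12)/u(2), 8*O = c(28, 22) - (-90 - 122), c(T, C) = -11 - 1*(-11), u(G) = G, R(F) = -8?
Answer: 22313/350 ≈ 63.751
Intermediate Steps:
c(T, C) = 0 (c(T, C) = -11 + 11 = 0)
O = 53/2 (O = (0 - (-90 - 122))/8 = (0 - 1*(-212))/8 = (0 + 212)/8 = (⅛)*212 = 53/2 ≈ 26.500)
q = 1821/175 (q = 771/175 + 12/2 = 771*(1/175) + 12*(½) = 771/175 + 6 = 1821/175 ≈ 10.406)
O*(q + R(40)) = 53*(1821/175 - 8)/2 = (53/2)*(421/175) = 22313/350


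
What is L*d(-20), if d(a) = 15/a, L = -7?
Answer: 21/4 ≈ 5.2500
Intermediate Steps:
L*d(-20) = -105/(-20) = -105*(-1)/20 = -7*(-3/4) = 21/4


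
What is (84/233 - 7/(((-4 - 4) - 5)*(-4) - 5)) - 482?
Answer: -5276065/10951 ≈ -481.79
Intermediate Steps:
(84/233 - 7/(((-4 - 4) - 5)*(-4) - 5)) - 482 = (84*(1/233) - 7/((-8 - 5)*(-4) - 5)) - 482 = (84/233 - 7/(-13*(-4) - 5)) - 482 = (84/233 - 7/(52 - 5)) - 482 = (84/233 - 7/47) - 482 = 2317/10951 - 482 = -5276065/10951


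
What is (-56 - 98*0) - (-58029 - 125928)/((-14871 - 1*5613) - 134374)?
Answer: -8856005/154858 ≈ -57.188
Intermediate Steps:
(-56 - 98*0) - (-58029 - 125928)/((-14871 - 1*5613) - 134374) = (-56 + 0) - (-183957)/((-14871 - 5613) - 134374) = -56 - (-183957)/(-20484 - 134374) = -56 - (-183957)/(-154858) = -56 - (-183957)*(-1)/154858 = -56 - 1*183957/154858 = -56 - 183957/154858 = -8856005/154858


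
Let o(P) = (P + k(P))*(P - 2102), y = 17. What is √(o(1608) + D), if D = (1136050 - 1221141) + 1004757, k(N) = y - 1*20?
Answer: 2*√31699 ≈ 356.08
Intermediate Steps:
k(N) = -3 (k(N) = 17 - 1*20 = 17 - 20 = -3)
o(P) = (-2102 + P)*(-3 + P) (o(P) = (P - 3)*(P - 2102) = (-3 + P)*(-2102 + P) = (-2102 + P)*(-3 + P))
D = 919666 (D = -85091 + 1004757 = 919666)
√(o(1608) + D) = √((6306 + 1608² - 2105*1608) + 919666) = √((6306 + 2585664 - 3384840) + 919666) = √(-792870 + 919666) = √126796 = 2*√31699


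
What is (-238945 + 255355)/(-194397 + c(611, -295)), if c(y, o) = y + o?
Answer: -16410/194081 ≈ -0.084552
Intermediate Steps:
c(y, o) = o + y
(-238945 + 255355)/(-194397 + c(611, -295)) = (-238945 + 255355)/(-194397 + (-295 + 611)) = 16410/(-194397 + 316) = 16410/(-194081) = 16410*(-1/194081) = -16410/194081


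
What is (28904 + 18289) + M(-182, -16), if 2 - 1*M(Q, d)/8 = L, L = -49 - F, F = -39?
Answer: 47289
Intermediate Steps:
L = -10 (L = -49 - 1*(-39) = -49 + 39 = -10)
M(Q, d) = 96 (M(Q, d) = 16 - 8*(-10) = 16 + 80 = 96)
(28904 + 18289) + M(-182, -16) = (28904 + 18289) + 96 = 47193 + 96 = 47289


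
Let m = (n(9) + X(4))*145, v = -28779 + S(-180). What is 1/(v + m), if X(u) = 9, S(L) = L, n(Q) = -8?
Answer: -1/28814 ≈ -3.4705e-5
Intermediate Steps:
v = -28959 (v = -28779 - 180 = -28959)
m = 145 (m = (-8 + 9)*145 = 1*145 = 145)
1/(v + m) = 1/(-28959 + 145) = 1/(-28814) = -1/28814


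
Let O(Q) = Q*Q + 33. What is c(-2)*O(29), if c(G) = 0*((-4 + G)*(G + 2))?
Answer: 0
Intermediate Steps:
O(Q) = 33 + Q² (O(Q) = Q² + 33 = 33 + Q²)
c(G) = 0 (c(G) = 0*((-4 + G)*(2 + G)) = 0)
c(-2)*O(29) = 0*(33 + 29²) = 0*(33 + 841) = 0*874 = 0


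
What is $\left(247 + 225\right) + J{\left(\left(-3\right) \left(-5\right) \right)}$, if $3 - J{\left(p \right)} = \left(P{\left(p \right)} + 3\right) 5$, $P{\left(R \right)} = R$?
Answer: $385$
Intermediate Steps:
$J{\left(p \right)} = -12 - 5 p$ ($J{\left(p \right)} = 3 - \left(p + 3\right) 5 = 3 - \left(3 + p\right) 5 = 3 - \left(15 + 5 p\right) = -12 - 5 p$)
$\left(247 + 225\right) + J{\left(\left(-3\right) \left(-5\right) \right)} = \left(247 + 225\right) - \left(12 + 5 \left(\left(-3\right) \left(-5\right)\right)\right) = 472 - 87 = 385$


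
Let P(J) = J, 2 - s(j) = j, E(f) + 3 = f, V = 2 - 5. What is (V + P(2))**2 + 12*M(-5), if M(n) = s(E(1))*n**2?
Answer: 1201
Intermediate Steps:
V = -3
E(f) = -3 + f
s(j) = 2 - j
M(n) = 4*n**2 (M(n) = (2 - (-3 + 1))*n**2 = (2 - 1*(-2))*n**2 = (2 + 2)*n**2 = 4*n**2)
(V + P(2))**2 + 12*M(-5) = (-3 + 2)**2 + 12*(4*(-5)**2) = (-1)**2 + 12*(4*25) = 1 + 12*100 = 1 + 1200 = 1201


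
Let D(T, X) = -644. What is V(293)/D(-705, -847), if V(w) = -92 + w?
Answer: -201/644 ≈ -0.31211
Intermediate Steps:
V(293)/D(-705, -847) = (-92 + 293)/(-644) = 201*(-1/644) = -201/644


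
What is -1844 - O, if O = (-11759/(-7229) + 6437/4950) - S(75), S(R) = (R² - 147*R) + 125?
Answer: -254847832573/35783550 ≈ -7121.9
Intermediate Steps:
S(R) = 125 + R² - 147*R
O = 188862966373/35783550 (O = (-11759/(-7229) + 6437/4950) - (125 + 75² - 147*75) = (-11759*(-1/7229) + 6437*(1/4950)) - (125 + 5625 - 11025) = (11759/7229 + 6437/4950) - 1*(-5275) = 104740123/35783550 + 5275 = 188862966373/35783550 ≈ 5277.9)
-1844 - O = -1844 - 1*188862966373/35783550 = -1844 - 188862966373/35783550 = -254847832573/35783550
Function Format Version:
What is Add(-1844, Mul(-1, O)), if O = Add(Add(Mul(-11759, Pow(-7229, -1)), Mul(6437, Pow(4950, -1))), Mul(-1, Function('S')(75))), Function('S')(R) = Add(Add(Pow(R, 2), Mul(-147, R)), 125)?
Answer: Rational(-254847832573, 35783550) ≈ -7121.9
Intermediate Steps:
Function('S')(R) = Add(125, Pow(R, 2), Mul(-147, R))
O = Rational(188862966373, 35783550) (O = Add(Add(Mul(-11759, Pow(-7229, -1)), Mul(6437, Pow(4950, -1))), Mul(-1, Add(125, Pow(75, 2), Mul(-147, 75)))) = Add(Add(Mul(-11759, Rational(-1, 7229)), Mul(6437, Rational(1, 4950))), Mul(-1, Add(125, 5625, -11025))) = Add(Add(Rational(11759, 7229), Rational(6437, 4950)), Mul(-1, -5275)) = Add(Rational(104740123, 35783550), 5275) = Rational(188862966373, 35783550) ≈ 5277.9)
Add(-1844, Mul(-1, O)) = Add(-1844, Mul(-1, Rational(188862966373, 35783550))) = Add(-1844, Rational(-188862966373, 35783550)) = Rational(-254847832573, 35783550)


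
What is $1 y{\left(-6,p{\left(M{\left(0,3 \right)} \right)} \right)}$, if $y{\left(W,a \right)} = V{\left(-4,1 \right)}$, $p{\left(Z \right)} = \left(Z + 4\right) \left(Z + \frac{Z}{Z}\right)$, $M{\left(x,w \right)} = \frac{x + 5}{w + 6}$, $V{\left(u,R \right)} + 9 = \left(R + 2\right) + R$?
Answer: $-5$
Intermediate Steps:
$V{\left(u,R \right)} = -7 + 2 R$ ($V{\left(u,R \right)} = -9 + \left(\left(R + 2\right) + R\right) = -9 + \left(\left(2 + R\right) + R\right) = -9 + \left(2 + 2 R\right) = -7 + 2 R$)
$M{\left(x,w \right)} = \frac{5 + x}{6 + w}$
$p{\left(Z \right)} = \left(1 + Z\right) \left(4 + Z\right)$ ($p{\left(Z \right)} = \left(4 + Z\right) \left(Z + 1\right) = \left(4 + Z\right) \left(1 + Z\right) = \left(1 + Z\right) \left(4 + Z\right)$)
$y{\left(W,a \right)} = -5$ ($y{\left(W,a \right)} = -7 + 2 \cdot 1 = -7 + 2 = -5$)
$1 y{\left(-6,p{\left(M{\left(0,3 \right)} \right)} \right)} = 1 \left(-5\right) = -5$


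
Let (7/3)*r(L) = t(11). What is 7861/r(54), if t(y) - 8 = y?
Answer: 55027/57 ≈ 965.39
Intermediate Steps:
t(y) = 8 + y
r(L) = 57/7 (r(L) = 3*(8 + 11)/7 = (3/7)*19 = 57/7)
7861/r(54) = 7861/(57/7) = 7861*(7/57) = 55027/57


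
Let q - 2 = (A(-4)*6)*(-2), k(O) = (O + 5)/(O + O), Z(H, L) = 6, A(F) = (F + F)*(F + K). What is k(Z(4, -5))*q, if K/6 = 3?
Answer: 7403/6 ≈ 1233.8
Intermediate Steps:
K = 18 (K = 6*3 = 18)
A(F) = 2*F*(18 + F) (A(F) = (F + F)*(F + 18) = (2*F)*(18 + F) = 2*F*(18 + F))
k(O) = (5 + O)/(2*O) (k(O) = (5 + O)/((2*O)) = (5 + O)*(1/(2*O)) = (5 + O)/(2*O))
q = 1346 (q = 2 + ((2*(-4)*(18 - 4))*6)*(-2) = 2 + ((2*(-4)*14)*6)*(-2) = 2 - 112*6*(-2) = 2 - 672*(-2) = 2 + 1344 = 1346)
k(Z(4, -5))*q = ((1/2)*(5 + 6)/6)*1346 = ((1/2)*(1/6)*11)*1346 = (11/12)*1346 = 7403/6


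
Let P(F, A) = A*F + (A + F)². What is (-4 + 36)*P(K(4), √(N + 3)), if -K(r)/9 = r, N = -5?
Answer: 41408 - 3456*I*√2 ≈ 41408.0 - 4887.5*I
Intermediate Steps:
K(r) = -9*r
P(F, A) = (A + F)² + A*F
(-4 + 36)*P(K(4), √(N + 3)) = (-4 + 36)*((√(-5 + 3) - 9*4)² + √(-5 + 3)*(-9*4)) = 32*((√(-2) - 36)² + √(-2)*(-36)) = 32*((I*√2 - 36)² + (I*√2)*(-36)) = 32*((-36 + I*√2)² - 36*I*√2) = 32*(-36 + I*√2)² - 1152*I*√2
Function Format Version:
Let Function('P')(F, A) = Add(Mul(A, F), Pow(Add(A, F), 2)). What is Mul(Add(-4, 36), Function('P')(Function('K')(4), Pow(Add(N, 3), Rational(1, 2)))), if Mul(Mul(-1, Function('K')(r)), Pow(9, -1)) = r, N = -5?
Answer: Add(41408, Mul(-3456, I, Pow(2, Rational(1, 2)))) ≈ Add(41408., Mul(-4887.5, I))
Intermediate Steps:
Function('K')(r) = Mul(-9, r)
Function('P')(F, A) = Add(Pow(Add(A, F), 2), Mul(A, F))
Mul(Add(-4, 36), Function('P')(Function('K')(4), Pow(Add(N, 3), Rational(1, 2)))) = Mul(Add(-4, 36), Add(Pow(Add(Pow(Add(-5, 3), Rational(1, 2)), Mul(-9, 4)), 2), Mul(Pow(Add(-5, 3), Rational(1, 2)), Mul(-9, 4)))) = Mul(32, Add(Pow(Add(Pow(-2, Rational(1, 2)), -36), 2), Mul(Pow(-2, Rational(1, 2)), -36))) = Mul(32, Add(Pow(Add(Mul(I, Pow(2, Rational(1, 2))), -36), 2), Mul(Mul(I, Pow(2, Rational(1, 2))), -36))) = Mul(32, Add(Pow(Add(-36, Mul(I, Pow(2, Rational(1, 2)))), 2), Mul(-36, I, Pow(2, Rational(1, 2))))) = Add(Mul(32, Pow(Add(-36, Mul(I, Pow(2, Rational(1, 2)))), 2)), Mul(-1152, I, Pow(2, Rational(1, 2))))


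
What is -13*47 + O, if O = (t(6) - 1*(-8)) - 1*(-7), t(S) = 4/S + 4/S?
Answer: -1784/3 ≈ -594.67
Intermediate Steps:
t(S) = 8/S
O = 49/3 (O = (8/6 - 1*(-8)) - 1*(-7) = (8*(1/6) + 8) + 7 = (4/3 + 8) + 7 = 28/3 + 7 = 49/3 ≈ 16.333)
-13*47 + O = -13*47 + 49/3 = -611 + 49/3 = -1784/3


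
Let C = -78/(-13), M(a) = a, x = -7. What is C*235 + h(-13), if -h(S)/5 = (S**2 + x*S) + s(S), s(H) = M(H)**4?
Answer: -142695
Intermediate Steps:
s(H) = H**4
C = 6 (C = -78*(-1/13) = 6)
h(S) = -5*S**2 - 5*S**4 + 35*S (h(S) = -5*((S**2 - 7*S) + S**4) = -5*(S**2 + S**4 - 7*S) = -5*S**2 - 5*S**4 + 35*S)
C*235 + h(-13) = 6*235 + 5*(-13)*(7 - 1*(-13) - 1*(-13)**3) = 1410 + 5*(-13)*(7 + 13 - 1*(-2197)) = 1410 + 5*(-13)*(7 + 13 + 2197) = 1410 + 5*(-13)*2217 = 1410 - 144105 = -142695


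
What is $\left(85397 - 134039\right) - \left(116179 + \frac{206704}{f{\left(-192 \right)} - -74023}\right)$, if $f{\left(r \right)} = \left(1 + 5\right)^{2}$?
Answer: $- \frac{12206685143}{74059} \approx -1.6482 \cdot 10^{5}$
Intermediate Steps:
$f{\left(r \right)} = 36$ ($f{\left(r \right)} = 6^{2} = 36$)
$\left(85397 - 134039\right) - \left(116179 + \frac{206704}{f{\left(-192 \right)} - -74023}\right) = \left(85397 - 134039\right) - \left(116179 + \frac{206704}{36 - -74023}\right) = -48642 - \left(116179 + \frac{206704}{36 + 74023}\right) = -48642 - \left(116179 + \frac{206704}{74059}\right) = -48642 - \frac{8604307265}{74059} = - \frac{12206685143}{74059}$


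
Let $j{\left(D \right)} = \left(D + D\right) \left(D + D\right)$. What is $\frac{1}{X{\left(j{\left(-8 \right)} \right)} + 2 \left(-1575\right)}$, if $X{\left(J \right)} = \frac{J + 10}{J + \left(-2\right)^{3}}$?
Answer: $- \frac{124}{390467} \approx -0.00031757$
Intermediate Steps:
$j{\left(D \right)} = 4 D^{2}$ ($j{\left(D \right)} = 2 D 2 D = 4 D^{2}$)
$X{\left(J \right)} = \frac{10 + J}{-8 + J}$ ($X{\left(J \right)} = \frac{10 + J}{J - 8} = \frac{10 + J}{-8 + J}$)
$\frac{1}{X{\left(j{\left(-8 \right)} \right)} + 2 \left(-1575\right)} = \frac{1}{\frac{10 + 4 \left(-8\right)^{2}}{-8 + 4 \left(-8\right)^{2}} + 2 \left(-1575\right)} = \frac{1}{\frac{10 + 4 \cdot 64}{-8 + 4 \cdot 64} - 3150} = \frac{1}{\frac{10 + 256}{-8 + 256} - 3150} = \frac{1}{\frac{1}{248} \cdot 266 - 3150} = \frac{1}{\frac{133}{124} - 3150} = \frac{1}{- \frac{390467}{124}} = - \frac{124}{390467}$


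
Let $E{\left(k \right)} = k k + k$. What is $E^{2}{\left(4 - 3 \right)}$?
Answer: $4$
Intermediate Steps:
$E{\left(k \right)} = k + k^{2}$ ($E{\left(k \right)} = k^{2} + k = k + k^{2}$)
$E^{2}{\left(4 - 3 \right)} = \left(\left(4 - 3\right) \left(1 + \left(4 - 3\right)\right)\right)^{2} = \left(1 \left(1 + 1\right)\right)^{2} = \left(1 \cdot 2\right)^{2} = 2^{2} = 4$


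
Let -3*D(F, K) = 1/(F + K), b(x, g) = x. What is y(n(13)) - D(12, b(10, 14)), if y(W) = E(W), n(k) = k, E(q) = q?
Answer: 859/66 ≈ 13.015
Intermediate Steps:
D(F, K) = -1/(3*(F + K))
y(W) = W
y(n(13)) - D(12, b(10, 14)) = 13 - (-1)/(3*12 + 3*10) = 13 - (-1)/(36 + 30) = 13 - (-1)/66 = 13 - 1*(-1/66) = 13 + 1/66 = 859/66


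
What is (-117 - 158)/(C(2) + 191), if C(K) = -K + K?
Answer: -275/191 ≈ -1.4398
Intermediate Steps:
C(K) = 0
(-117 - 158)/(C(2) + 191) = (-117 - 158)/(0 + 191) = -275/191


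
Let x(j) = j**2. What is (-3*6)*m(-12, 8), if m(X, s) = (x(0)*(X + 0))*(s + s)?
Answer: 0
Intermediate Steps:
m(X, s) = 0 (m(X, s) = (0**2*(X + 0))*(s + s) = (0*X)*(2*s) = 0*(2*s) = 0)
(-3*6)*m(-12, 8) = -3*6*0 = -18*0 = 0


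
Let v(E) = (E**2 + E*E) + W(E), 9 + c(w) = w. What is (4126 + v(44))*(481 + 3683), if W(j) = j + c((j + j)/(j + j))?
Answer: 33453576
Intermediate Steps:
c(w) = -9 + w
W(j) = -8 + j (W(j) = j + (-9 + (j + j)/(j + j)) = j + (-9 + (2*j)/((2*j))) = j + (-9 + (2*j)*(1/(2*j))) = j + (-9 + 1) = j - 8 = -8 + j)
v(E) = -8 + E + 2*E**2 (v(E) = (E**2 + E*E) + (-8 + E) = (E**2 + E**2) + (-8 + E) = 2*E**2 + (-8 + E) = -8 + E + 2*E**2)
(4126 + v(44))*(481 + 3683) = (4126 + (-8 + 44 + 2*44**2))*(481 + 3683) = (4126 + (-8 + 44 + 2*1936))*4164 = (4126 + (-8 + 44 + 3872))*4164 = (4126 + 3908)*4164 = 8034*4164 = 33453576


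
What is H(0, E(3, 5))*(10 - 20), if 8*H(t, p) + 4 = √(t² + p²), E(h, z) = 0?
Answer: 5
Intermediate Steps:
H(t, p) = -½ + √(p² + t²)/8 (H(t, p) = -½ + √(t² + p²)/8 = -½ + √(p² + t²)/8)
H(0, E(3, 5))*(10 - 20) = (-½ + √(0² + 0²)/8)*(10 - 20) = (-½ + √(0 + 0)/8)*(-10) = (-½ + √0/8)*(-10) = (-½ + (⅛)*0)*(-10) = (-½ + 0)*(-10) = -½*(-10) = 5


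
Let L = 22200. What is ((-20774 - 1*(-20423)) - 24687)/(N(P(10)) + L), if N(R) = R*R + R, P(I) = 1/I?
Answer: -2503800/2220011 ≈ -1.1278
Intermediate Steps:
N(R) = R + R² (N(R) = R² + R = R + R²)
((-20774 - 1*(-20423)) - 24687)/(N(P(10)) + L) = ((-20774 - 1*(-20423)) - 24687)/((1 + 1/10)/10 + 22200) = ((-20774 + 20423) - 24687)/((1 + ⅒)/10 + 22200) = (-351 - 24687)/((⅒)*(11/10) + 22200) = -25038/(11/100 + 22200) = -25038/2220011/100 = -25038*100/2220011 = -2503800/2220011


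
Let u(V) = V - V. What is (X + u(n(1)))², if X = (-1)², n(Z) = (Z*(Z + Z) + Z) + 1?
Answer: 1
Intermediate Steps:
n(Z) = 1 + Z + 2*Z² (n(Z) = (Z*(2*Z) + Z) + 1 = (2*Z² + Z) + 1 = (Z + 2*Z²) + 1 = 1 + Z + 2*Z²)
X = 1
u(V) = 0
(X + u(n(1)))² = (1 + 0)² = 1² = 1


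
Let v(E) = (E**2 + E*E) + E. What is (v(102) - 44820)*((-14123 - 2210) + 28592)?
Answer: -293112690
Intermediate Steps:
v(E) = E + 2*E**2 (v(E) = (E**2 + E**2) + E = 2*E**2 + E = E + 2*E**2)
(v(102) - 44820)*((-14123 - 2210) + 28592) = (102*(1 + 2*102) - 44820)*((-14123 - 2210) + 28592) = (102*(1 + 204) - 44820)*(-16333 + 28592) = (102*205 - 44820)*12259 = (20910 - 44820)*12259 = -23910*12259 = -293112690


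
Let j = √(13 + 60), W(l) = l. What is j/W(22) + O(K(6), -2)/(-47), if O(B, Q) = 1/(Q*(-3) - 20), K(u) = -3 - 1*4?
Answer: 1/658 + √73/22 ≈ 0.38988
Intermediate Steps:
K(u) = -7 (K(u) = -3 - 4 = -7)
O(B, Q) = 1/(-20 - 3*Q) (O(B, Q) = 1/(-3*Q - 20) = 1/(-20 - 3*Q))
j = √73 ≈ 8.5440
j/W(22) + O(K(6), -2)/(-47) = √73/22 - 1/(20 + 3*(-2))/(-47) = √73*(1/22) - 1/(20 - 6)*(-1/47) = √73/22 - 1/14*(-1/47) = √73/22 + 1/658 = 1/658 + √73/22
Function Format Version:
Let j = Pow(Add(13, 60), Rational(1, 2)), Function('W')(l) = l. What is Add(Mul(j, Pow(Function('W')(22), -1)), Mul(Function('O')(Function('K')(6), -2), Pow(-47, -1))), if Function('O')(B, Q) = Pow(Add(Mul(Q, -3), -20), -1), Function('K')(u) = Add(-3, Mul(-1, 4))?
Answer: Add(Rational(1, 658), Mul(Rational(1, 22), Pow(73, Rational(1, 2)))) ≈ 0.38988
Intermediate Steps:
Function('K')(u) = -7 (Function('K')(u) = Add(-3, -4) = -7)
Function('O')(B, Q) = Pow(Add(-20, Mul(-3, Q)), -1) (Function('O')(B, Q) = Pow(Add(Mul(-3, Q), -20), -1) = Pow(Add(-20, Mul(-3, Q)), -1))
j = Pow(73, Rational(1, 2)) ≈ 8.5440
Add(Mul(j, Pow(Function('W')(22), -1)), Mul(Function('O')(Function('K')(6), -2), Pow(-47, -1))) = Add(Mul(Pow(73, Rational(1, 2)), Pow(22, -1)), Mul(Mul(-1, Pow(Add(20, Mul(3, -2)), -1)), Pow(-47, -1))) = Add(Mul(Pow(73, Rational(1, 2)), Rational(1, 22)), Mul(Mul(-1, Pow(Add(20, -6), -1)), Rational(-1, 47))) = Add(Mul(Rational(1, 22), Pow(73, Rational(1, 2))), Mul(Mul(-1, Pow(14, -1)), Rational(-1, 47))) = Add(Mul(Rational(1, 22), Pow(73, Rational(1, 2))), Mul(Mul(-1, Rational(1, 14)), Rational(-1, 47))) = Add(Mul(Rational(1, 22), Pow(73, Rational(1, 2))), Mul(Rational(-1, 14), Rational(-1, 47))) = Add(Mul(Rational(1, 22), Pow(73, Rational(1, 2))), Rational(1, 658)) = Add(Rational(1, 658), Mul(Rational(1, 22), Pow(73, Rational(1, 2))))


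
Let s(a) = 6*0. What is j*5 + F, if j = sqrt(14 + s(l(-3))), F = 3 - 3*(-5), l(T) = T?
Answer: 18 + 5*sqrt(14) ≈ 36.708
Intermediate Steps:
s(a) = 0
F = 18 (F = 3 + 15 = 18)
j = sqrt(14) (j = sqrt(14 + 0) = sqrt(14) ≈ 3.7417)
j*5 + F = sqrt(14)*5 + 18 = 5*sqrt(14) + 18 = 18 + 5*sqrt(14)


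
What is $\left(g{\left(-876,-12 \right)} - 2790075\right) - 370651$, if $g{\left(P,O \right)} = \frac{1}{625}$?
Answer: $- \frac{1975453749}{625} \approx -3.1607 \cdot 10^{6}$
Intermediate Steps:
$g{\left(P,O \right)} = \frac{1}{625}$
$\left(g{\left(-876,-12 \right)} - 2790075\right) - 370651 = \left(\frac{1}{625} - 2790075\right) - 370651 = - \frac{1743796874}{625} - 370651 = - \frac{1975453749}{625}$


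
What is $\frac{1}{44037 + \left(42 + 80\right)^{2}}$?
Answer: $\frac{1}{58921} \approx 1.6972 \cdot 10^{-5}$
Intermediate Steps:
$\frac{1}{44037 + \left(42 + 80\right)^{2}} = \frac{1}{44037 + 122^{2}} = \frac{1}{44037 + 14884} = \frac{1}{58921}$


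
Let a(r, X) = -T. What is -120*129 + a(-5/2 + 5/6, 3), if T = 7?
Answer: -15487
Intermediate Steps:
a(r, X) = -7 (a(r, X) = -1*7 = -7)
-120*129 + a(-5/2 + 5/6, 3) = -120*129 - 7 = -15480 - 7 = -15487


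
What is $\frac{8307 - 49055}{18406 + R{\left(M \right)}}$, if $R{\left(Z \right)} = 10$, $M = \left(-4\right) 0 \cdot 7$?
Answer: $- \frac{10187}{4604} \approx -2.2126$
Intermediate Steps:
$M = 0$ ($M = 0 \cdot 7 = 0$)
$\frac{8307 - 49055}{18406 + R{\left(M \right)}} = \frac{8307 - 49055}{18406 + 10} = - \frac{40748}{18416} = \left(-40748\right) \frac{1}{18416} = - \frac{10187}{4604}$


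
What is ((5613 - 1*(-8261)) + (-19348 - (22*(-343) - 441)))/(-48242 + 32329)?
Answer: -2513/15913 ≈ -0.15792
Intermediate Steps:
((5613 - 1*(-8261)) + (-19348 - (22*(-343) - 441)))/(-48242 + 32329) = ((5613 + 8261) + (-19348 - (-7546 - 441)))/(-15913) = (13874 + (-19348 - 1*(-7987)))*(-1/15913) = (13874 + (-19348 + 7987))*(-1/15913) = (13874 - 11361)*(-1/15913) = 2513*(-1/15913) = -2513/15913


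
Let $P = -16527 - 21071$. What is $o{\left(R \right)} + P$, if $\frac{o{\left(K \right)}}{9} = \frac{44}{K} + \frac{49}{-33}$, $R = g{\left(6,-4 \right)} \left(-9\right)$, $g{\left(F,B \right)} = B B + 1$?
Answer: $- \frac{7033809}{187} \approx -37614.0$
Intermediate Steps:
$g{\left(F,B \right)} = 1 + B^{2}$ ($g{\left(F,B \right)} = B^{2} + 1 = 1 + B^{2}$)
$R = -153$ ($R = \left(1 + \left(-4\right)^{2}\right) \left(-9\right) = \left(1 + 16\right) \left(-9\right) = 17 \left(-9\right) = -153$)
$o{\left(K \right)} = - \frac{147}{11} + \frac{396}{K}$ ($o{\left(K \right)} = 9 \left(\frac{44}{K} + \frac{49}{-33}\right) = 9 \left(\frac{44}{K} + 49 \left(- \frac{1}{33}\right)\right) = 9 \left(\frac{44}{K} - \frac{49}{33}\right) = 9 \left(- \frac{49}{33} + \frac{44}{K}\right) = - \frac{147}{11} + \frac{396}{K}$)
$P = -37598$
$o{\left(R \right)} + P = \left(- \frac{147}{11} + \frac{396}{-153}\right) - 37598 = \left(- \frac{147}{11} + 396 \left(- \frac{1}{153}\right)\right) - 37598 = \left(- \frac{147}{11} - \frac{44}{17}\right) - 37598 = - \frac{2983}{187} - 37598 = - \frac{7033809}{187}$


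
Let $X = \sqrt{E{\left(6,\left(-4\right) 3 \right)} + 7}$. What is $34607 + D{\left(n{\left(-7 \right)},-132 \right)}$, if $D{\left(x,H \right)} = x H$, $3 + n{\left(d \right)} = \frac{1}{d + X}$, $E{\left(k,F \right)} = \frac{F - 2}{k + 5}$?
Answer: $\frac{595414}{17} + \frac{99 \sqrt{77}}{119} \approx 35032.0$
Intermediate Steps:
$E{\left(k,F \right)} = \frac{-2 + F}{5 + k}$
$X = \frac{3 \sqrt{77}}{11}$ ($X = \sqrt{\frac{-2 - 12}{5 + 6} + 7} = \sqrt{\frac{-2 - 12}{11} + 7} = \sqrt{\frac{1}{11} \left(-14\right) + 7} = \sqrt{- \frac{14}{11} + 7} = \sqrt{\frac{63}{11}} = \frac{3 \sqrt{77}}{11} \approx 2.3932$)
$n{\left(d \right)} = -3 + \frac{1}{d + \frac{3 \sqrt{77}}{11}}$
$D{\left(x,H \right)} = H x$
$34607 + D{\left(n{\left(-7 \right)},-132 \right)} = 34607 - 132 \frac{11 - -231 - 9 \sqrt{77}}{3 \sqrt{77} + 11 \left(-7\right)} = 34607 - 132 \frac{11 + 231 - 9 \sqrt{77}}{3 \sqrt{77} - 77} = 34607 - 132 \frac{242 - 9 \sqrt{77}}{-77 + 3 \sqrt{77}} = 34607 - \frac{132 \left(242 - 9 \sqrt{77}\right)}{-77 + 3 \sqrt{77}}$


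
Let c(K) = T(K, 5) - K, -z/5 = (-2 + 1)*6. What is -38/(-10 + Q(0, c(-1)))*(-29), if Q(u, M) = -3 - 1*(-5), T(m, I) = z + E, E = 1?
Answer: -551/4 ≈ -137.75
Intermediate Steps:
z = 30 (z = -5*(-2 + 1)*6 = -(-5)*6 = -5*(-6) = 30)
T(m, I) = 31 (T(m, I) = 30 + 1 = 31)
c(K) = 31 - K
Q(u, M) = 2 (Q(u, M) = -3 + 5 = 2)
-38/(-10 + Q(0, c(-1)))*(-29) = -38/(-10 + 2)*(-29) = -38/(-8)*(-29) = -38*(-⅛)*(-29) = (19/4)*(-29) = -551/4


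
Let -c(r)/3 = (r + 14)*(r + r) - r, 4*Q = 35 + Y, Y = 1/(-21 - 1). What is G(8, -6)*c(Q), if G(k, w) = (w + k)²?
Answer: -4514799/968 ≈ -4664.0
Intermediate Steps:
Y = -1/22 (Y = 1/(-22) = -1/22 ≈ -0.045455)
G(k, w) = (k + w)²
Q = 769/88 (Q = (35 - 1/22)/4 = (¼)*(769/22) = 769/88 ≈ 8.7386)
c(r) = 3*r - 6*r*(14 + r) (c(r) = -3*((r + 14)*(r + r) - r) = -3*((14 + r)*(2*r) - r) = -3*(2*r*(14 + r) - r) = -3*(-r + 2*r*(14 + r)) = 3*r - 6*r*(14 + r))
G(8, -6)*c(Q) = (8 - 6)²*(-3*769/88*(27 + 2*(769/88))) = 2²*(-3*769/88*(27 + 769/44)) = 4*(-3*769/88*1957/44) = 4*(-4514799/3872) = -4514799/968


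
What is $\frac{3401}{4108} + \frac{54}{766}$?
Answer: $\frac{1413499}{1573364} \approx 0.89839$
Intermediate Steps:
$\frac{3401}{4108} + \frac{54}{766} = 3401 \cdot \frac{1}{4108} + 54 \cdot \frac{1}{766} = \frac{3401}{4108} + \frac{27}{383} = \frac{1413499}{1573364}$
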